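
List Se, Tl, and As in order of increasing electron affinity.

Tl < As < Se

As is in period 4, group 15; Se is in period 4, group 16; Tl is in period 6, group 13.
EA tends to increase across a period and decrease down a group, though the pattern is less regular than for IE or radius.
These span different periods and groups, so the two trends combine.
As > Tl: both effects reinforce here, so As is clearly the higher of the two.
Se > As: Se lies to the right of As in period 4, so the across-period effect alone puts Se higher.
Approximate values (kJ/mol): As 78, Se 195, Tl 19.
So from lowest to highest: Tl < As < Se.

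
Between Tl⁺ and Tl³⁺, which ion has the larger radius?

Tl⁺

Both ions have Z = 81 protons, but Tl³⁺ has lost more electrons, so its remaining electrons feel a larger effective nuclear charge per electron and are pulled in more tightly.
Higher positive charge → smaller ion, so Tl⁺ > Tl³⁺.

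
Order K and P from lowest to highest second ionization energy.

Consider each +1 ion: K⁺ is the bare [Ar] core; P⁺ still has 4 valence electrons.
Breaking into a closed-shell core is much more expensive than removing a leftover valence electron — K has the largest IE_2 here.
Approximate IE_2 values (kJ/mol): K 3052, P 1907.
Overall IE_2 order: P < K.

P, K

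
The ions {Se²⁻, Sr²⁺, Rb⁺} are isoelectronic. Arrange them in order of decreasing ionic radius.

Se²⁻ > Rb⁺ > Sr²⁺

All of these have 36 electrons, so size is governed by nuclear charge alone: the more protons, the stronger the pull on the same electron cloud, and the smaller the ion.
Nuclear charges: Sr²⁺ (Z=38), Rb⁺ (Z=37), Se²⁻ (Z=34).
Largest to smallest: Se²⁻ > Rb⁺ > Sr²⁺.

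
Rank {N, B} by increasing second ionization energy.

B, N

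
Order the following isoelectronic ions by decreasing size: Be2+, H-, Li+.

All of these have 2 electrons, so size is governed by nuclear charge alone: the more protons, the stronger the pull on the same electron cloud, and the smaller the ion.
Nuclear charges: Be2+ (Z=4), Li+ (Z=3), H- (Z=1).
Largest to smallest: H- > Li+ > Be2+.

H- > Li+ > Be2+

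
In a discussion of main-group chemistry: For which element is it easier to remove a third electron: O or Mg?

O

Consider each +2 ion: O²⁺ still has 4 valence electrons; Mg²⁺ is the bare [Ne] core.
Pulling an electron out of a noble-gas core costs far more than removing a remaining valence electron, so Mg sits at the high end of IE_3.
Approximate IE_3 values (kJ/mol): O 5300, Mg 7733.
Hence IE_3: O < Mg.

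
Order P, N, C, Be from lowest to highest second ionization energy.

Be < P < C < N

Consider each +1 ion: P⁺ still has 4 valence electrons; N⁺ still has 4 valence electrons; C⁺ still has 3 valence electrons; Be⁺ still has 1 valence electron.
All are still removing valence electrons, so compare the +1 ions as you would atoms: IE_2 generally rises across a period (higher Z_eff) and falls down a group (larger shell), subject to the usual subshell exceptions.
Valence configurations: P⁺ [Ne]3s²3p², N⁺ [He]2s²2p², C⁺ [He]2s²2p¹, Be⁺ [He]2s¹.
Approximate IE_2 values (kJ/mol): P 1907, N 2856, C 2353, Be 1757.
So the second ionization energies run Be < P < C < N.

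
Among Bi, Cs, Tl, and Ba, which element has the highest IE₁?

Bi

Cs is in period 6, group 1; Ba is in period 6, group 2; Tl is in period 6, group 13; Bi is in period 6, group 15.
First ionization energy rises across a period (greater Z_eff holds electrons more tightly) and falls down a group (valence electrons are farther from the nucleus).
All lie in period 6, so first ionization energy increases left to right.
The highest IE₁ among these belongs to Bi.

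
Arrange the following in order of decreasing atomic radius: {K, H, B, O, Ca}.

Moving right in a period, electrons are added to the same shell under a stronger nuclear pull, so atoms get smaller; moving down, a new shell is opened and atoms get larger.
Neither a single period nor a single group — weigh both effects.
O > H: the two effects oppose for this pair; the down-group effect wins (63 vs 32 pm).
B > O: B lies to the left of O in period 2, so the across-period effect alone puts B larger.
Ca > B: relative to B, both the across-period and down-group shifts push Ca's atomic radius up.
K > Ca: both are in period 4; the period trend gives K the larger value.
For reference (pm): H 32, B 85, O 63, K 196, Ca 171.
So from largest to smallest: K > Ca > B > O > H.

K, Ca, B, O, H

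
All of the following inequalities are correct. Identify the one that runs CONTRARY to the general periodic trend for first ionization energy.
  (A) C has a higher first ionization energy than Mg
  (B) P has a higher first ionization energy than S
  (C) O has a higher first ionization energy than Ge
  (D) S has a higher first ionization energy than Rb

(B)

The general trend: first ionization energy increases across a period and decreases down a group.
(A) C (period 2, group 14) vs Mg (period 3, group 2): the stated order agrees with the simple trend.
(B) P (period 3, group 15) vs S (period 3, group 16): the stated order contradicts the simple trend.
(C) O (period 2, group 16) vs Ge (period 4, group 14): the stated order agrees with the simple trend.
(D) S (period 3, group 16) vs Rb (period 5, group 1): the stated order agrees with the simple trend.
The exception is (B): S (3p⁴) ionizes more easily than half-filled P (3p³) because the paired 3p electron in S is pushed out by e⁻–e⁻ repulsion.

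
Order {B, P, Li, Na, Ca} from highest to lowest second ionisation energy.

Li, Na, B, P, Ca

The second ionization energy removes an electron from the +1 ion. For each element: B⁺ still has 2 valence electrons; P⁺ still has 4 valence electrons; Li⁺ is the bare [He] core; Na⁺ is the bare [Ne] core; Ca⁺ still has 1 valence electron.
Pulling an electron out of a noble-gas core costs far more than removing a remaining valence electron, so Na and Li sit at the high end of IE_2.
Valence configurations: B⁺ [He]2s², P⁺ [Ne]3s²3p², Ca⁺ [Ar]4s¹.
Tabulated IE_2 (kJ/mol): B 2427, P 1907, Li 7298, Na 4562, Ca 1145.
Overall IE_2 order: Ca < P < B < Na < Li.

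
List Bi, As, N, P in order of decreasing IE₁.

N > P > As > Bi

N is in period 2, group 15; P is in period 3, group 15; As is in period 4, group 15; Bi is in period 6, group 15.
Across a period the outer electron is held more tightly (higher IE₁); down a group it sits in a higher shell, more shielded, and comes off more easily.
All are in group 15, so first ionization energy increases up the group.
So from highest to lowest: N > P > As > Bi.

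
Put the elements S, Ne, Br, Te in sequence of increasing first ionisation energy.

Te, S, Br, Ne

Ne is in period 2, group 18; S is in period 3, group 16; Br is in period 4, group 17; Te is in period 5, group 16.
IE₁ increases left→right with effective nuclear charge and decreases top→bottom as the valence shell moves farther out.
These span different periods and groups, so the two trends combine.
S > Te: they share group 16; the group trend gives S the larger value.
Br > S: period and group pull opposite ways; the across-period shift dominates (1140 vs 1000 kJ/mol).
Ne > Br: both effects reinforce here, so Ne is clearly the higher of the two.
Approximate values (kJ/mol): Ne 2081, S 1000, Br 1140, Te 869.
So from lowest to highest: Te < S < Br < Ne.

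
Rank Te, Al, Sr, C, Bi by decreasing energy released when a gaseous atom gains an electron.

C is in period 2, group 14; Al is in period 3, group 13; Sr is in period 5, group 2; Te is in period 5, group 16; Bi is in period 6, group 15.
EA tends to increase across a period and decrease down a group, though the pattern is less regular than for IE or radius.
Neither a single period nor a single group — weigh both effects.
Al > Sr: both effects reinforce here, so Al is clearly the higher of the two.
Bi > Al: period and group pull opposite ways; the across-period shift dominates (91 vs 42 kJ/mol).
C > Bi: period and group pull opposite ways; the down-group shift dominates (122 vs 91 kJ/mol).
Te > C: the two effects oppose for this pair; the across-period effect wins (190 vs 122 kJ/mol).
For reference (kJ/mol): C 122, Al 42, Sr 5, Te 190, Bi 91.
So from highest to lowest: Te > C > Bi > Al > Sr.

Te > C > Bi > Al > Sr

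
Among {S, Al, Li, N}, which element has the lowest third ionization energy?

Al

IE_3 is the cost of taking one more electron from the +2 cation: S²⁺ still has 4 valence electrons; Al²⁺ still has 1 valence electron; Li²⁺ is already 1 electron into the core; N²⁺ still has 3 valence electrons.
Breaking into a closed-shell core is much more expensive than removing a leftover valence electron — Li has the largest IE_3 here.
Valence configurations: S²⁺ [Ne]3s²3p², Al²⁺ [Ne]3s¹, N²⁺ [He]2s²2p¹.
Tabulated IE_3 (kJ/mol): S 3357, Al 2745, Li 11815, N 4578.
Putting it together, IE_3: Al < S < N < Li.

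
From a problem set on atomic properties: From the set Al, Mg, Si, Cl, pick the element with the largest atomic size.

Mg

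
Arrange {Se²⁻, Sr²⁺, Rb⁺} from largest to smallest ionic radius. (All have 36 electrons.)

Se²⁻ > Rb⁺ > Sr²⁺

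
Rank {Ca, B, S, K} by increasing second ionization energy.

IE_2 is the cost of taking one more electron from the +1 cation: Ca⁺ still has 1 valence electron; B⁺ still has 2 valence electrons; S⁺ still has 5 valence electrons; K⁺ is the bare [Ar] core.
Breaking into a closed-shell core is much more expensive than removing a leftover valence electron — K has the largest IE_2 here.
Valence configurations: Ca⁺ [Ar]4s¹, B⁺ [He]2s², S⁺ [Ne]3s²3p³.
Tabulated IE_2 (kJ/mol): Ca 1145, B 2427, S 2252, K 3052.
Putting it together, IE_2: Ca < S < B < K.

Ca < S < B < K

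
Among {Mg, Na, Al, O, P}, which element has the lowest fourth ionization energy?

After 3 electrons have been removed, what remains? Mg³⁺ is already 1 electron into the core; Na³⁺ is already 2 electrons into the core; Al³⁺ is the bare [Ne] core; O³⁺ still has 3 valence electrons; P³⁺ still has 2 valence electrons.
Breaking into a closed-shell core is much more expensive than removing a leftover valence electron — Na, Mg and Al have the largest IE_4 here.
Valence configurations: O³⁺ [He]2s²2p¹, P³⁺ [Ne]3s².
The numbers (kJ/mol): Mg 10543, Na 9543, Al 11577, O 7469, P 4964.
Overall IE_4 order: P < O < Na < Mg < Al.

P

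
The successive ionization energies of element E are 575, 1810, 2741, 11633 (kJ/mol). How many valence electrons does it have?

3

Look for the largest jump between consecutive ionization energies: IE4/IE3 ≈ 4.2, far larger than any earlier ratio.
That jump marks the point where a core electron is being removed. So the atom has 3 valence electrons.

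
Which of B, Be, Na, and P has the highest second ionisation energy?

Na

After 1 electron has been removed, what remains? B⁺ still has 2 valence electrons; Be⁺ still has 1 valence electron; Na⁺ is the bare [Ne] core; P⁺ still has 4 valence electrons.
Core electrons are held far more tightly than valence electrons, so Na tops the IE_2 order.
Valence configurations: B⁺ [He]2s², Be⁺ [He]2s¹, P⁺ [Ne]3s²3p².
Tabulated IE_2 (kJ/mol): B 2427, Be 1757, Na 4562, P 1907.
Hence IE_2: Be < P < B < Na.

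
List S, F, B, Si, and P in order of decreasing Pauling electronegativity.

B is in period 2, group 13; F is in period 2, group 17; Si is in period 3, group 14; P is in period 3, group 15; S is in period 3, group 16.
EN rises left→right (higher Z_eff, smaller atoms) and falls top→bottom (larger, more shielded atoms).
These span different periods and groups, so the two trends combine.
B > Si: the two effects oppose for this pair; the down-group effect wins (2.04 vs 1.90).
P > B: the two effects oppose for this pair; the across-period effect wins (2.19 vs 2.04).
S > P: both are in period 3; the period trend gives S the larger value.
F > S: both effects reinforce here, so F is clearly the higher of the two.
Approximate values (Pauling): B 2.04, F 3.98, Si 1.90, P 2.19, S 2.58.
So from highest to lowest: F > S > P > B > Si.

F > S > P > B > Si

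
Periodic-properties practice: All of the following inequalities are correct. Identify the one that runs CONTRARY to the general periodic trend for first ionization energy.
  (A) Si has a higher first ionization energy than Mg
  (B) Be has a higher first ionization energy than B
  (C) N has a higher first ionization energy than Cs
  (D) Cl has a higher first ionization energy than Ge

(B)

The general trend: first ionization energy increases across a period and decreases down a group.
(A) Si (period 3, group 14) vs Mg (period 3, group 2): the stated order agrees with the simple trend.
(B) Be (period 2, group 2) vs B (period 2, group 13): the stated order contradicts the simple trend.
(C) N (period 2, group 15) vs Cs (period 6, group 1): the stated order agrees with the simple trend.
(D) Cl (period 3, group 17) vs Ge (period 4, group 14): the stated order agrees with the simple trend.
The exception is (B): removing B's lone 2p electron is easier than breaking Be's filled 2s².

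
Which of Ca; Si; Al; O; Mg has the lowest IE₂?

Ca

Consider each +1 ion: Ca⁺ still has 1 valence electron; Si⁺ still has 3 valence electrons; Al⁺ still has 2 valence electrons; O⁺ still has 5 valence electrons; Mg⁺ still has 1 valence electron.
All are still removing valence electrons, so compare the +1 ions as you would atoms: IE_2 generally rises across a period (higher Z_eff) and falls down a group (larger shell), subject to the usual subshell exceptions.
Valence configurations: Ca⁺ [Ar]4s¹, Si⁺ [Ne]3s²3p¹, Al⁺ [Ne]3s², O⁺ [He]2s²2p³, Mg⁺ [Ne]3s¹.
Si⁺ loses a lone 3p electron whereas Al⁺ must break into a filled 3s² pair, so IE_2(Al) > IE_2(Si) even though Si has the higher nuclear charge.
Approximate IE_2 values (kJ/mol): Ca 1145, Si 1577, Al 1817, O 3388, Mg 1451.
Hence IE_2: Ca < Mg < Si < Al < O.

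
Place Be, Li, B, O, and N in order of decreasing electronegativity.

O > N > B > Be > Li

Li is in period 2, group 1; Be is in period 2, group 2; B is in period 2, group 13; N is in period 2, group 15; O is in period 2, group 16.
Smaller atoms with higher effective nuclear charge are more electronegative.
All lie in period 2, so electronegativity increases left to right.
So from highest to lowest: O > N > B > Be > Li.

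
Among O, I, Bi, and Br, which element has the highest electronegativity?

O is in period 2, group 16; Br is in period 4, group 17; I is in period 5, group 17; Bi is in period 6, group 15.
Electronegativity increases across a period and decreases down a group, tracking effective nuclear charge and atomic size.
Neither a single period nor a single group — weigh both effects.
I > Bi: relative to Bi, both the across-period and down-group shifts push I's electronegativity up.
Br > I: Br sits above I in group 17, so the down-group effect alone puts Br higher.
O > Br: period and group pull opposite ways; the down-group shift dominates (3.44 vs 2.96).
Tabulated electronegativity (Pauling): O 3.44, Br 2.96, I 2.66, Bi 2.02.
The highest electronegativity among these belongs to O.

O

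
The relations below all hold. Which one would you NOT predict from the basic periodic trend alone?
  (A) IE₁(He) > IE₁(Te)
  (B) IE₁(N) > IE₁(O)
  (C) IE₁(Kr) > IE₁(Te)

The general trend: first ionization energy increases across a period and decreases down a group.
(A) He (period 1, group 18) vs Te (period 5, group 16): the stated order agrees with the simple trend.
(B) N (period 2, group 15) vs O (period 2, group 16): the stated order contradicts the simple trend.
(C) Kr (period 4, group 18) vs Te (period 5, group 16): the stated order agrees with the simple trend.
The exception is (B): pairing an electron in O's 2p⁴ costs repulsion energy, so O ionizes more easily than half-filled N (2p³).

(B)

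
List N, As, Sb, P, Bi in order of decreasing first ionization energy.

N > P > As > Sb > Bi

N is in period 2, group 15; P is in period 3, group 15; As is in period 4, group 15; Sb is in period 5, group 15; Bi is in period 6, group 15.
Removing the outermost electron gets harder across a period and easier down a group.
All are in group 15, so first ionization energy increases up the group.
So from highest to lowest: N > P > As > Sb > Bi.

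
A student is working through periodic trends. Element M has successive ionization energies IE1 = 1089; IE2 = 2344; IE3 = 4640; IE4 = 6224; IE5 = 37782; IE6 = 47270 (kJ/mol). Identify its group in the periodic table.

Group 14

Look for the largest jump between consecutive ionization energies: IE5/IE4 ≈ 6.1, far larger than any earlier ratio.
That jump marks the point where a core electron is being removed. So the atom has 4 valence electrons.
A main-group element with 4 valence electrons is in group 14.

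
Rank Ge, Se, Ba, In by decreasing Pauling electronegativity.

Ge is in period 4, group 14; Se is in period 4, group 16; In is in period 5, group 13; Ba is in period 6, group 2.
EN rises left→right (higher Z_eff, smaller atoms) and falls top→bottom (larger, more shielded atoms).
Here both period and group differ, so the two effects have to be weighed against each other.
In > Ba: both effects reinforce here, so In is clearly the higher of the two.
Ge > In: relative to In, both the across-period and down-group shifts push Ge's electronegativity up.
Se > Ge: Se lies to the right of Ge in period 4, so the across-period effect alone puts Se higher.
Tabulated electronegativity (Pauling): Ge 2.01, Se 2.55, In 1.78, Ba 0.89.
So from highest to lowest: Se > Ge > In > Ba.

Se > Ge > In > Ba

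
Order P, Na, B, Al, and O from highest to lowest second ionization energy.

Na, O, B, P, Al

The second ionization energy removes an electron from the +1 ion. For each element: P⁺ still has 4 valence electrons; Na⁺ is the bare [Ne] core; B⁺ still has 2 valence electrons; Al⁺ still has 2 valence electrons; O⁺ still has 5 valence electrons.
Core electrons are held far more tightly than valence electrons, so Na tops the IE_2 order.
Valence configurations: P⁺ [Ne]3s²3p², B⁺ [He]2s², Al⁺ [Ne]3s², O⁺ [He]2s²2p³.
The numbers (kJ/mol): P 1907, Na 4562, B 2427, Al 1817, O 3388.
So the second ionization energies run Al < P < B < O < Na.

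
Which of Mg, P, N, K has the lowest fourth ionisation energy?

IE_4 is the cost of taking one more electron from the +3 cation: Mg³⁺ is already 1 electron into the core; P³⁺ still has 2 valence electrons; N³⁺ still has 2 valence electrons; K³⁺ is already 2 electrons into the core.
Usually core removal costs more than valence removal, but here the competition is close: a tightly held n=2 valence electron can cost more to remove than an n=3 core electron, so the actual values have to decide it.
Valence configurations: P³⁺ [Ne]3s², N³⁺ [He]2s².
Approximate IE_4 values (kJ/mol): Mg 10543, P 4964, N 7475, K 5877.
So the fourth ionization energies run P < K < N < Mg.

P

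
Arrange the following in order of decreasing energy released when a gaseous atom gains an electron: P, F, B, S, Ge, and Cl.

B is in period 2, group 13; F is in period 2, group 17; P is in period 3, group 15; S is in period 3, group 16; Cl is in period 3, group 17; Ge is in period 4, group 14.
Atoms with high Z_eff and room in the valence shell (especially the halogens) have the most exothermic electron affinities.
Neither a single period nor a single group — weigh both effects.
P > B: the two effects oppose for this pair; the across-period effect wins (72 vs 27 kJ/mol).
Ge > P: this pair runs against the simple trend — see the exception note.
S > Ge: relative to Ge, both the across-period and down-group shifts push S's electron affinity up.
F > S: both effects reinforce here, so F is clearly the higher of the two.
Cl > F: this pair runs against the simple trend — see the exception note.
Note the exception: Ge has a higher electron affinity than P, contrary to the simple trend — adding an electron to P's half-filled np³ subshell costs electron-pairing energy.
Note the exception: Cl has a higher electron affinity than F, contrary to the simple trend — F's small 2p subshell makes the incoming electron feel strong e⁻–e⁻ repulsion, so Cl actually releases more energy on gaining an electron.
Tabulated electron affinity (kJ/mol): B 27, F 328, P 72, S 200, Cl 349, Ge 119.
So from highest to lowest: Cl > F > S > Ge > P > B.

Cl > F > S > Ge > P > B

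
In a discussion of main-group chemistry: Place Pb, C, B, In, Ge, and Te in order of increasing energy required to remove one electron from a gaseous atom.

In < Pb < Ge < B < Te < C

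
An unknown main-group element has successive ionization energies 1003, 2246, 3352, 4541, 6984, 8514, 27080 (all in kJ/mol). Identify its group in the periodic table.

Look for the largest jump between consecutive ionization energies: IE7/IE6 ≈ 3.2, far larger than any earlier ratio.
That jump marks the point where a core electron is being removed. So the atom has 6 valence electrons.
A main-group element with 6 valence electrons is in group 16.

Group 16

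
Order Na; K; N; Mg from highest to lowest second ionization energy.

After 1 electron has been removed, what remains? Na⁺ is the bare [Ne] core; K⁺ is the bare [Ar] core; N⁺ still has 4 valence electrons; Mg⁺ still has 1 valence electron.
Core electrons are held far more tightly than valence electrons, so K and Na top the IE_2 order.
Valence configurations: N⁺ [He]2s²2p², Mg⁺ [Ne]3s¹.
Tabulated IE_2 (kJ/mol): Na 4562, K 3052, N 2856, Mg 1451.
Overall IE_2 order: Mg < N < K < Na.

Na > K > N > Mg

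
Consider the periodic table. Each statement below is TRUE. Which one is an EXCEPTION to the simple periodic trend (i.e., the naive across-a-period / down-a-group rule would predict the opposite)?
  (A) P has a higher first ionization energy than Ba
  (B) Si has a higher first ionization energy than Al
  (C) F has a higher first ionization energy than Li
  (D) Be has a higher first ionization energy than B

(D)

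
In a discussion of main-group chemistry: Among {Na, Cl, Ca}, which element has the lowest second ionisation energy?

Consider each +1 ion: Na⁺ is the bare [Ne] core; Cl⁺ still has 6 valence electrons; Ca⁺ still has 1 valence electron.
Pulling an electron out of a noble-gas core costs far more than removing a remaining valence electron, so Na sits at the high end of IE_2.
Valence configurations: Cl⁺ [Ne]3s²3p⁴, Ca⁺ [Ar]4s¹.
Tabulated IE_2 (kJ/mol): Na 4562, Cl 2298, Ca 1145.
Overall IE_2 order: Ca < Cl < Na.

Ca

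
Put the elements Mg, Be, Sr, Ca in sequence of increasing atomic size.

Be is in period 2, group 2; Mg is in period 3, group 2; Ca is in period 4, group 2; Sr is in period 5, group 2.
Radius decreases left→right (rising Z_eff, same n) and increases top→bottom (higher n).
All are in group 2, so atomic radius increases down the group.
So from smallest to largest: Be < Mg < Ca < Sr.

Be, Mg, Ca, Sr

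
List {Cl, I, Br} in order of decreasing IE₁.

First ionization energy rises across a period (greater Z_eff holds electrons more tightly) and falls down a group (valence electrons are farther from the nucleus).
All are in group 17, so first ionization energy increases up the group.
So from highest to lowest: Cl > Br > I.

Cl > Br > I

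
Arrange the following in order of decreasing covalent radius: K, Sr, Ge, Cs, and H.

H is in period 1, group 1; K is in period 4, group 1; Ge is in period 4, group 14; Sr is in period 5, group 2; Cs is in period 6, group 1.
Radius decreases left→right (rising Z_eff, same n) and increases top→bottom (higher n).
Here both period and group differ, so the two effects have to be weighed against each other.
Ge > H: period and group pull opposite ways; the down-group shift dominates (121 vs 32 pm).
Sr > Ge: relative to Ge, both the across-period and down-group shifts push Sr's atomic radius up.
K > Sr: period and group pull opposite ways; the across-period shift dominates (196 vs 185 pm).
Cs > K: they share group 1; the group trend gives Cs the larger value.
Approximate values (pm): H 32, K 196, Ge 121, Sr 185, Cs 232.
So from largest to smallest: Cs > K > Sr > Ge > H.

Cs > K > Sr > Ge > H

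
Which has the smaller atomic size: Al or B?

B is in period 2, group 13; Al is in period 3, group 13.
Radius decreases left→right (rising Z_eff, same n) and increases top→bottom (higher n).
All are in group 13, so atomic radius increases down the group.
So B has the smaller atomic size (B < Al).

B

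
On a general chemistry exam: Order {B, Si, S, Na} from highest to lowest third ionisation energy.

Na > B > S > Si

The third ionization energy removes an electron from the +2 ion. For each element: B²⁺ still has 1 valence electron; Si²⁺ still has 2 valence electrons; S²⁺ still has 4 valence electrons; Na²⁺ is already 1 electron into the core.
Breaking into a closed-shell core is much more expensive than removing a leftover valence electron — Na has the largest IE_3 here.
Valence configurations: B²⁺ [He]2s¹, Si²⁺ [Ne]3s², S²⁺ [Ne]3s²3p².
Tabulated IE_3 (kJ/mol): B 3660, Si 3232, S 3357, Na 6910.
Hence IE_3: Si < S < B < Na.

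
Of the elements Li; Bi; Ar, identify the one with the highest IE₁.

Ar

Li is in period 2, group 1; Ar is in period 3, group 18; Bi is in period 6, group 15.
IE₁ increases left→right with effective nuclear charge and decreases top→bottom as the valence shell moves farther out.
Neither a single period nor a single group — weigh both effects.
Bi > Li: period and group pull opposite ways; the across-period shift dominates (703 vs 520 kJ/mol).
Ar > Bi: relative to Bi, both the across-period and down-group shifts push Ar's first ionization energy up.
For reference (kJ/mol): Li 520, Ar 1521, Bi 703.
The highest IE₁ among these belongs to Ar.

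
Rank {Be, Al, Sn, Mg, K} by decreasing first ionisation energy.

Be > Mg > Sn > Al > K

Be is in period 2, group 2; Mg is in period 3, group 2; Al is in period 3, group 13; K is in period 4, group 1; Sn is in period 5, group 14.
Across a period the outer electron is held more tightly (higher IE₁); down a group it sits in a higher shell, more shielded, and comes off more easily.
Neither a single period nor a single group — weigh both effects.
Al > K: relative to K, both the across-period and down-group shifts push Al's first ionization energy up.
Sn > Al: the two effects oppose for this pair; the across-period effect wins (709 vs 578 kJ/mol).
Mg > Sn: period and group pull opposite ways; the down-group shift dominates (738 vs 709 kJ/mol).
Be > Mg: they share group 2; the group trend gives Be the larger value.
Note the exception: Mg has a higher first ionization energy than Al, contrary to the simple trend — Al's single 3p electron is easier to remove than one from Mg's filled 3s².
For reference (kJ/mol): Be 900, Mg 738, Al 578, K 419, Sn 709.
So from highest to lowest: Be > Mg > Sn > Al > K.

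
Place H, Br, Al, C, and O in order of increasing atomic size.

H is in period 1, group 1; C is in period 2, group 14; O is in period 2, group 16; Al is in period 3, group 13; Br is in period 4, group 17.
Moving right in a period, electrons are added to the same shell under a stronger nuclear pull, so atoms get smaller; moving down, a new shell is opened and atoms get larger.
Here both period and group differ, so the two effects have to be weighed against each other.
O > H: period and group pull opposite ways; the down-group shift dominates (63 vs 32 pm).
C > O: both are in period 2; the period trend gives C the larger value.
Br > C: period and group pull opposite ways; the down-group shift dominates (114 vs 75 pm).
Al > Br: the two effects oppose for this pair; the across-period effect wins (126 vs 114 pm).
For reference (pm): H 32, C 75, O 63, Al 126, Br 114.
So from smallest to largest: H < O < C < Br < Al.

H < O < C < Br < Al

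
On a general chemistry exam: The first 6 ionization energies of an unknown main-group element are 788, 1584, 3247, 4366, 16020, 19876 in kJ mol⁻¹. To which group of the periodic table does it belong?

Group 14

Look for the largest jump between consecutive ionization energies: IE5/IE4 ≈ 3.7, far larger than any earlier ratio.
That jump marks the point where a core electron is being removed. So the atom has 4 valence electrons.
A main-group element with 4 valence electrons is in group 14.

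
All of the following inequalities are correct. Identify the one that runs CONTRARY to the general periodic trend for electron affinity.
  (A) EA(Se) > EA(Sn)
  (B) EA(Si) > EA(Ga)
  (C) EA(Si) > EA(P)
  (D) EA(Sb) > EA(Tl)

The general trend: electron affinity increases across a period and decreases down a group.
(A) Se (period 4, group 16) vs Sn (period 5, group 14): the stated order agrees with the simple trend.
(B) Si (period 3, group 14) vs Ga (period 4, group 13): the stated order agrees with the simple trend.
(C) Si (period 3, group 14) vs P (period 3, group 15): the stated order contradicts the simple trend.
(D) Sb (period 5, group 15) vs Tl (period 6, group 13): the stated order agrees with the simple trend.
The exception is (C): adding an electron to P's half-filled 3p³ is unfavourable, so Si (3p²) has the more exothermic EA.

(C)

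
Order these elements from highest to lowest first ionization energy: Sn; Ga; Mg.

Removing the outermost electron gets harder across a period and easier down a group.
These sit on a diagonal, where the across-period and down-group effects partly cancel.
Sn > Ga: the two effects oppose for this pair; the across-period effect wins (709 vs 579 kJ/mol).
Mg > Sn: period and group pull opposite ways; the down-group shift dominates (738 vs 709 kJ/mol).
Tabulated first ionization energy (kJ/mol): Mg 738, Ga 579, Sn 709.
So from highest to lowest: Mg > Sn > Ga.

Mg > Sn > Ga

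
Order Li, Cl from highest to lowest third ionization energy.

Li > Cl

Consider each +2 ion: Li²⁺ is already 1 electron into the core; Cl²⁺ still has 5 valence electrons.
Core electrons are held far more tightly than valence electrons, so Li tops the IE_3 order.
Approximate IE_3 values (kJ/mol): Li 11815, Cl 3822.
Overall IE_3 order: Cl < Li.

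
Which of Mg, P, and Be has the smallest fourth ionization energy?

The fourth ionization energy removes an electron from the +3 ion. For each element: Mg³⁺ is already 1 electron into the core; P³⁺ still has 2 valence electrons; Be³⁺ is already 1 electron into the core.
Core electrons are held far more tightly than valence electrons, so Mg and Be top the IE_4 order.
Tabulated IE_4 (kJ/mol): Mg 10543, P 4964, Be 21007.
Overall IE_4 order: P < Mg < Be.

P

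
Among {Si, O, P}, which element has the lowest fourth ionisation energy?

Si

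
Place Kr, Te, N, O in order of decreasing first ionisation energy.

N > Kr > O > Te

N is in period 2, group 15; O is in period 2, group 16; Kr is in period 4, group 18; Te is in period 5, group 16.
First ionization energy rises across a period (greater Z_eff holds electrons more tightly) and falls down a group (valence electrons are farther from the nucleus).
Here both period and group differ, so the two effects have to be weighed against each other.
O > Te: they share group 16; the group trend gives O the larger value.
Kr > O: the two effects oppose for this pair; the across-period effect wins (1351 vs 1314 kJ/mol).
N > Kr: the two effects oppose for this pair; the down-group effect wins (1402 vs 1351 kJ/mol).
Note the exception: N has a higher first ionization energy than O, contrary to the simple trend — pairing an electron in O's 2p⁴ costs repulsion energy, so O ionizes more easily than half-filled N (2p³).
Tabulated first ionization energy (kJ/mol): N 1402, O 1314, Kr 1351, Te 869.
So from highest to lowest: N > Kr > O > Te.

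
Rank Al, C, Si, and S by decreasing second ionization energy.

C > S > Al > Si

The second ionization energy removes an electron from the +1 ion. For each element: Al⁺ still has 2 valence electrons; C⁺ still has 3 valence electrons; Si⁺ still has 3 valence electrons; S⁺ still has 5 valence electrons.
All are still removing valence electrons, so compare the +1 ions as you would atoms: IE_2 generally rises across a period (higher Z_eff) and falls down a group (larger shell), subject to the usual subshell exceptions.
Valence configurations: Al⁺ [Ne]3s², C⁺ [He]2s²2p¹, Si⁺ [Ne]3s²3p¹, S⁺ [Ne]3s²3p³.
Si⁺ loses a lone 3p electron whereas Al⁺ must break into a filled 3s² pair, so IE_2(Al) > IE_2(Si) even though Si has the higher nuclear charge.
Approximate IE_2 values (kJ/mol): Al 1817, C 2353, Si 1577, S 2252.
So the second ionization energies run Si < Al < S < C.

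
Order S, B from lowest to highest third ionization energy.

S < B

After 2 electrons have been removed, what remains? S²⁺ still has 4 valence electrons; B²⁺ still has 1 valence electron.
All are still removing valence electrons, so compare the +2 ions as you would atoms: IE_3 generally rises across a period (higher Z_eff) and falls down a group (larger shell), subject to the usual subshell exceptions.
Valence configurations: S²⁺ [Ne]3s²3p², B²⁺ [He]2s¹.
The numbers (kJ/mol): S 3357, B 3660.
Putting it together, IE_3: S < B.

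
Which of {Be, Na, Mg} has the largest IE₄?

Be

Consider each +3 ion: Be³⁺ is already 1 electron into the core; Na³⁺ is already 2 electrons into the core; Mg³⁺ is already 1 electron into the core.
All of these are removing an electron from a noble-gas core or deeper; the smaller core (lower principal quantum number) is held far more tightly, and within a period the higher nuclear charge binds the same core more tightly.
The numbers (kJ/mol): Be 21007, Na 9543, Mg 10543.
So the fourth ionization energies run Na < Mg < Be.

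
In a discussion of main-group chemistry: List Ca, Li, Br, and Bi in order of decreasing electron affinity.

Br > Bi > Li > Ca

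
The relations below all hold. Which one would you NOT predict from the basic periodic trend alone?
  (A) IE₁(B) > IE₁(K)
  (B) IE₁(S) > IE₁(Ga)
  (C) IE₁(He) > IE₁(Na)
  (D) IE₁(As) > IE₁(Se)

(D)

The general trend: IE₁ increases across a period and decreases down a group.
(A) B (period 2, group 13) vs K (period 4, group 1): the stated order agrees with the simple trend.
(B) S (period 3, group 16) vs Ga (period 4, group 13): the stated order agrees with the simple trend.
(C) He (period 1, group 18) vs Na (period 3, group 1): the stated order agrees with the simple trend.
(D) As (period 4, group 15) vs Se (period 4, group 16): the stated order contradicts the simple trend.
The exception is (D): Se (4p⁴) ionizes more easily than half-filled As (4p³).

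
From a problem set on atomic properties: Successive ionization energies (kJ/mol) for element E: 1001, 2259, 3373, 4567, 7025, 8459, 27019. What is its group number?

Group 16

Look for the largest jump between consecutive ionization energies: IE7/IE6 ≈ 3.2, far larger than any earlier ratio.
That jump marks the point where a core electron is being removed. So the atom has 6 valence electrons.
A main-group element with 6 valence electrons is in group 16.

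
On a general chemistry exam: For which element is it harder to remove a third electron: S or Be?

Be

Consider each +2 ion: S²⁺ still has 4 valence electrons; Be²⁺ is the bare [He] core.
Breaking into a closed-shell core is much more expensive than removing a leftover valence electron — Be has the largest IE_3 here.
Tabulated IE_3 (kJ/mol): S 3357, Be 14849.
So the third ionization energies run S < Be.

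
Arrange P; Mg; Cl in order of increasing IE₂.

Mg < P < Cl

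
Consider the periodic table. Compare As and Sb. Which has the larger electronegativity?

EN rises left→right (higher Z_eff, smaller atoms) and falls top→bottom (larger, more shielded atoms).
All are in group 15, so electronegativity increases up the group.
So As has the larger electronegativity (As > Sb).

As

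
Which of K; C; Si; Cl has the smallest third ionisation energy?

The third ionization energy removes an electron from the +2 ion. For each element: K²⁺ is already 1 electron into the core; C²⁺ still has 2 valence electrons; Si²⁺ still has 2 valence electrons; Cl²⁺ still has 5 valence electrons.
Usually core removal costs more than valence removal, but here the competition is close: a tightly held n=2 valence electron can cost more to remove than an n=3 core electron, so the actual values have to decide it.
Valence configurations: C²⁺ [He]2s², Si²⁺ [Ne]3s², Cl²⁺ [Ne]3s²3p³.
The numbers (kJ/mol): K 4420, C 4620, Si 3232, Cl 3822.
Putting it together, IE_3: Si < Cl < K < C.

Si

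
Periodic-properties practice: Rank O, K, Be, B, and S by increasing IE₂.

The second ionization energy removes an electron from the +1 ion. For each element: O⁺ still has 5 valence electrons; K⁺ is the bare [Ar] core; Be⁺ still has 1 valence electron; B⁺ still has 2 valence electrons; S⁺ still has 5 valence electrons.
Usually core removal costs more than valence removal, but here the competition is close: a tightly held n=2 valence electron can cost more to remove than an n=3 core electron, so the actual values have to decide it.
Valence configurations: O⁺ [He]2s²2p³, Be⁺ [He]2s¹, B⁺ [He]2s², S⁺ [Ne]3s²3p³.
Approximate IE_2 values (kJ/mol): O 3388, K 3052, Be 1757, B 2427, S 2252.
So the second ionization energies run Be < S < B < K < O.

Be < S < B < K < O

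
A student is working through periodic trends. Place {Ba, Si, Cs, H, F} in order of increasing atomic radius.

H < F < Si < Ba < Cs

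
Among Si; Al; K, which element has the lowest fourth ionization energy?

Si

After 3 electrons have been removed, what remains? Si³⁺ still has 1 valence electron; Al³⁺ is the bare [Ne] core; K³⁺ is already 2 electrons into the core.
Pulling an electron out of a noble-gas core costs far more than removing a remaining valence electron, so K and Al sit at the high end of IE_4.
Tabulated IE_4 (kJ/mol): Si 4356, Al 11577, K 5877.
Hence IE_4: Si < K < Al.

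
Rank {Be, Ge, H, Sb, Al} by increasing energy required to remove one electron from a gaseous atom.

First ionization energy rises across a period (greater Z_eff holds electrons more tightly) and falls down a group (valence electrons are farther from the nucleus).
These sit on a diagonal, where the across-period and down-group effects partly cancel.
Ge > Al: period and group pull opposite ways; the across-period shift dominates (762 vs 578 kJ/mol).
Sb > Ge: period and group pull opposite ways; the across-period shift dominates (831 vs 762 kJ/mol).
Be > Sb: period and group pull opposite ways; the down-group shift dominates (900 vs 831 kJ/mol).
H > Be: period and group pull opposite ways; the down-group shift dominates (1312 vs 900 kJ/mol).
Tabulated first ionization energy (kJ/mol): H 1312, Be 900, Al 578, Ge 762, Sb 831.
So from lowest to highest: Al < Ge < Sb < Be < H.

Al < Ge < Sb < Be < H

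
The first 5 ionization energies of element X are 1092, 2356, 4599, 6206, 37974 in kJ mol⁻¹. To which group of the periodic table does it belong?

Look for the largest jump between consecutive ionization energies: IE5/IE4 ≈ 6.1, far larger than any earlier ratio.
That jump marks the point where a core electron is being removed. So the atom has 4 valence electrons.
A main-group element with 4 valence electrons is in group 14.

Group 14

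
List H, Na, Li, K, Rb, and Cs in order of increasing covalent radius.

H is in period 1, group 1; Li is in period 2, group 1; Na is in period 3, group 1; K is in period 4, group 1; Rb is in period 5, group 1; Cs is in period 6, group 1.
Across a period the added protons contract the valence shell; down a group each new principal shell makes the atom larger.
All are in group 1, so atomic radius increases down the group.
So from smallest to largest: H < Li < Na < K < Rb < Cs.

H, Li, Na, K, Rb, Cs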